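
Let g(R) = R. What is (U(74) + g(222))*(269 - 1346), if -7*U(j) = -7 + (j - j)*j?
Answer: -240171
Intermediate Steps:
U(j) = 1 (U(j) = -(-7 + (j - j)*j)/7 = -(-7 + 0*j)/7 = -(-7 + 0)/7 = -⅐*(-7) = 1)
(U(74) + g(222))*(269 - 1346) = (1 + 222)*(269 - 1346) = 223*(-1077) = -240171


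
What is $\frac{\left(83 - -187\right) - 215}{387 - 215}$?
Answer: $\frac{55}{172} \approx 0.31977$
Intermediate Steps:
$\frac{\left(83 - -187\right) - 215}{387 - 215} = \frac{\left(83 + 187\right) - 215}{172} = \left(270 - 215\right) \frac{1}{172} = 55 \cdot \frac{1}{172} = \frac{55}{172}$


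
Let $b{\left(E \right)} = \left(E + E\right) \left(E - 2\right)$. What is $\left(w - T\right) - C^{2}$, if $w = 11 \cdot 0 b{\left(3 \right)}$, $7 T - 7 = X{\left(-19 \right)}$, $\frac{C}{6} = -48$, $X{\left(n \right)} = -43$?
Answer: $- \frac{580572}{7} \approx -82939.0$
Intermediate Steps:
$C = -288$ ($C = 6 \left(-48\right) = -288$)
$b{\left(E \right)} = 2 E \left(-2 + E\right)$
$T = - \frac{36}{7}$ ($T = 1 + \frac{1}{7} \left(-43\right) = 1 - \frac{43}{7} = - \frac{36}{7} \approx -5.1429$)
$w = 0$ ($w = 11 \cdot 0 \cdot 2 \cdot 3 \left(-2 + 3\right) = 0 \cdot 2 \cdot 3 \cdot 1 = 0 \cdot 6 = 0$)
$\left(w - T\right) - C^{2} = \left(0 - - \frac{36}{7}\right) - \left(-288\right)^{2} = \left(0 + \frac{36}{7}\right) - 82944 = \frac{36}{7} - 82944 = - \frac{580572}{7}$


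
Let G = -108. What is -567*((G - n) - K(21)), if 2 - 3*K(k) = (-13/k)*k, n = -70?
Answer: 24381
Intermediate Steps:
K(k) = 5 (K(k) = ⅔ - (-13/k)*k/3 = ⅔ - ⅓*(-13) = ⅔ + 13/3 = 5)
-567*((G - n) - K(21)) = -567*((-108 - 1*(-70)) - 1*5) = -567*((-108 + 70) - 5) = -567*(-38 - 5) = -567*(-43) = 24381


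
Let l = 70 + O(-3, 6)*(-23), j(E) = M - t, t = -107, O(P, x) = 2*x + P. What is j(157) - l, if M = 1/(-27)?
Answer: 6587/27 ≈ 243.96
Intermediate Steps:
O(P, x) = P + 2*x
M = -1/27 ≈ -0.037037
j(E) = 2888/27 (j(E) = -1/27 - 1*(-107) = -1/27 + 107 = 2888/27)
l = -137 (l = 70 + (-3 + 2*6)*(-23) = 70 + (-3 + 12)*(-23) = 70 + 9*(-23) = 70 - 207 = -137)
j(157) - l = 2888/27 - 1*(-137) = 2888/27 + 137 = 6587/27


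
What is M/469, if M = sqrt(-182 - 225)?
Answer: I*sqrt(407)/469 ≈ 0.043015*I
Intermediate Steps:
M = I*sqrt(407) (M = sqrt(-407) = I*sqrt(407) ≈ 20.174*I)
M/469 = (I*sqrt(407))/469 = (I*sqrt(407))*(1/469) = I*sqrt(407)/469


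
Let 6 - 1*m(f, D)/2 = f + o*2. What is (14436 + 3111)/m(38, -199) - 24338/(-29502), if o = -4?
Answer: -86083895/236016 ≈ -364.74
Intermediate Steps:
m(f, D) = 28 - 2*f (m(f, D) = 12 - 2*(f - 4*2) = 12 - 2*(f - 8) = 12 - 2*(-8 + f) = 12 + (16 - 2*f) = 28 - 2*f)
(14436 + 3111)/m(38, -199) - 24338/(-29502) = (14436 + 3111)/(28 - 2*38) - 24338/(-29502) = 17547/(28 - 76) - 24338*(-1/29502) = 17547/(-48) + 12169/14751 = 17547*(-1/48) + 12169/14751 = -5849/16 + 12169/14751 = -86083895/236016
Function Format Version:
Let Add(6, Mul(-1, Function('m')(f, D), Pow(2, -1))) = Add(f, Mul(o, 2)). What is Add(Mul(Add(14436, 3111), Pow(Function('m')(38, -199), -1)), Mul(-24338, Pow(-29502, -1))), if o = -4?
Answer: Rational(-86083895, 236016) ≈ -364.74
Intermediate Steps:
Function('m')(f, D) = Add(28, Mul(-2, f)) (Function('m')(f, D) = Add(12, Mul(-2, Add(f, Mul(-4, 2)))) = Add(12, Mul(-2, Add(f, -8))) = Add(12, Mul(-2, Add(-8, f))) = Add(12, Add(16, Mul(-2, f))) = Add(28, Mul(-2, f)))
Add(Mul(Add(14436, 3111), Pow(Function('m')(38, -199), -1)), Mul(-24338, Pow(-29502, -1))) = Add(Mul(Add(14436, 3111), Pow(Add(28, Mul(-2, 38)), -1)), Mul(-24338, Pow(-29502, -1))) = Add(Mul(17547, Pow(Add(28, -76), -1)), Mul(-24338, Rational(-1, 29502))) = Add(Mul(17547, Pow(-48, -1)), Rational(12169, 14751)) = Add(Mul(17547, Rational(-1, 48)), Rational(12169, 14751)) = Add(Rational(-5849, 16), Rational(12169, 14751)) = Rational(-86083895, 236016)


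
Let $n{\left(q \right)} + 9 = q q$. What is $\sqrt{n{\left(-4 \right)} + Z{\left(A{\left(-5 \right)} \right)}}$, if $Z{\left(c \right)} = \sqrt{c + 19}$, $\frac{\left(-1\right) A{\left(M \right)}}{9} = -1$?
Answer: $\sqrt{7 + 2 \sqrt{7}} \approx 3.5059$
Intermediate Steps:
$n{\left(q \right)} = -9 + q^{2}$ ($n{\left(q \right)} = -9 + q q = -9 + q^{2}$)
$A{\left(M \right)} = 9$ ($A{\left(M \right)} = \left(-9\right) \left(-1\right) = 9$)
$Z{\left(c \right)} = \sqrt{19 + c}$
$\sqrt{n{\left(-4 \right)} + Z{\left(A{\left(-5 \right)} \right)}} = \sqrt{\left(-9 + \left(-4\right)^{2}\right) + \sqrt{19 + 9}} = \sqrt{\left(-9 + 16\right) + \sqrt{28}} = \sqrt{7 + 2 \sqrt{7}}$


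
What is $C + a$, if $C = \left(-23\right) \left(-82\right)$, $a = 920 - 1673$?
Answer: $1133$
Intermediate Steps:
$a = -753$ ($a = 920 - 1673 = -753$)
$C = 1886$
$C + a = 1886 - 753 = 1133$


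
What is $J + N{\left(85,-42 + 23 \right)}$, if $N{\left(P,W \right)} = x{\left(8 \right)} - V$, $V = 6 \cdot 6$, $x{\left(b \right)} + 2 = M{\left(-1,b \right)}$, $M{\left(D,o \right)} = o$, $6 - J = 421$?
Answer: $-445$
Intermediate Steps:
$J = -415$ ($J = 6 - 421 = -415$)
$x{\left(b \right)} = -2 + b$
$V = 36$
$N{\left(P,W \right)} = -30$ ($N{\left(P,W \right)} = \left(-2 + 8\right) - 36 = 6 - 36 = -30$)
$J + N{\left(85,-42 + 23 \right)} = -415 - 30 = -445$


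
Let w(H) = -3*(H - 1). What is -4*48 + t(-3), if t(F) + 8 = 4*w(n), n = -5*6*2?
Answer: 532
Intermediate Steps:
n = -60 (n = -30*2 = -60)
w(H) = 3 - 3*H (w(H) = -3*(-1 + H) = 3 - 3*H)
t(F) = 724 (t(F) = -8 + 4*(3 - 3*(-60)) = -8 + 4*(3 + 180) = -8 + 4*183 = -8 + 732 = 724)
-4*48 + t(-3) = -4*48 + 724 = -192 + 724 = 532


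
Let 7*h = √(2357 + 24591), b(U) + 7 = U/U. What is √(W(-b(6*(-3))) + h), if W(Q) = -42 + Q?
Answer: √(-1764 + 14*√6737)/7 ≈ 3.5424*I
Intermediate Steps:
b(U) = -6 (b(U) = -7 + U/U = -7 + 1 = -6)
h = 2*√6737/7 (h = √(2357 + 24591)/7 = √26948/7 = (2*√6737)/7 = 2*√6737/7 ≈ 23.451)
√(W(-b(6*(-3))) + h) = √((-42 - 1*(-6)) + 2*√6737/7) = √((-42 + 6) + 2*√6737/7) = √(-36 + 2*√6737/7)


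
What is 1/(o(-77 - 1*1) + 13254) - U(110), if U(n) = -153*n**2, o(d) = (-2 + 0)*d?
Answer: 24825933001/13410 ≈ 1.8513e+6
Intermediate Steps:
o(d) = -2*d
1/(o(-77 - 1*1) + 13254) - U(110) = 1/(-2*(-77 - 1*1) + 13254) - (-153)*110**2 = 1/(-2*(-77 - 1) + 13254) - (-153)*12100 = 1/(-2*(-78) + 13254) - 1*(-1851300) = 1/(156 + 13254) + 1851300 = 1/13410 + 1851300 = 24825933001/13410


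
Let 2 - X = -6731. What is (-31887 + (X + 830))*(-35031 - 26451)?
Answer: 1495488168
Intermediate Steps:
X = 6733 (X = 2 - 1*(-6731) = 2 + 6731 = 6733)
(-31887 + (X + 830))*(-35031 - 26451) = (-31887 + (6733 + 830))*(-35031 - 26451) = (-31887 + 7563)*(-61482) = -24324*(-61482) = 1495488168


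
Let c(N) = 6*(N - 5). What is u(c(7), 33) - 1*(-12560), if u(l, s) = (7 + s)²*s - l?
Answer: 65348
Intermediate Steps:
c(N) = -30 + 6*N (c(N) = 6*(-5 + N) = -30 + 6*N)
u(l, s) = -l + s*(7 + s)² (u(l, s) = s*(7 + s)² - l = -l + s*(7 + s)²)
u(c(7), 33) - 1*(-12560) = (-(-30 + 6*7) + 33*(7 + 33)²) - 1*(-12560) = (-(-30 + 42) + 33*40²) + 12560 = (-1*12 + 33*1600) + 12560 = (-12 + 52800) + 12560 = 52788 + 12560 = 65348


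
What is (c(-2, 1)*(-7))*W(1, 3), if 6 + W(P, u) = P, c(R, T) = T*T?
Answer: 35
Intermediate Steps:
c(R, T) = T²
W(P, u) = -6 + P
(c(-2, 1)*(-7))*W(1, 3) = (1²*(-7))*(-6 + 1) = (1*(-7))*(-5) = -7*(-5) = 35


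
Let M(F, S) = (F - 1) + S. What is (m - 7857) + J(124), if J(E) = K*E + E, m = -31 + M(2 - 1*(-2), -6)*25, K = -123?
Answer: -23091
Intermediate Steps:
M(F, S) = -1 + F + S (M(F, S) = (-1 + F) + S = -1 + F + S)
m = -106 (m = -31 + (-1 + (2 - 1*(-2)) - 6)*25 = -31 + (-1 + (2 + 2) - 6)*25 = -31 + (-1 + 4 - 6)*25 = -31 - 3*25 = -31 - 75 = -106)
J(E) = -122*E (J(E) = -123*E + E = -122*E)
(m - 7857) + J(124) = (-106 - 7857) - 122*124 = -7963 - 15128 = -23091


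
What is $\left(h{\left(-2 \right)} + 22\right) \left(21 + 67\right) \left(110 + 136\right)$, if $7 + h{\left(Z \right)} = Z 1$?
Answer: $281424$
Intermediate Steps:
$h{\left(Z \right)} = -7 + Z$ ($h{\left(Z \right)} = -7 + Z 1 = -7 + Z$)
$\left(h{\left(-2 \right)} + 22\right) \left(21 + 67\right) \left(110 + 136\right) = \left(\left(-7 - 2\right) + 22\right) \left(21 + 67\right) \left(110 + 136\right) = \left(-9 + 22\right) 88 \cdot 246 = 13 \cdot 88 \cdot 246 = 1144 \cdot 246 = 281424$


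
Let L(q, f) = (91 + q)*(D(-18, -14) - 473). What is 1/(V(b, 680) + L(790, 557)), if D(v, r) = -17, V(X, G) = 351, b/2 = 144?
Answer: -1/431339 ≈ -2.3184e-6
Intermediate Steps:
b = 288 (b = 2*144 = 288)
L(q, f) = -44590 - 490*q (L(q, f) = (91 + q)*(-17 - 473) = (91 + q)*(-490) = -44590 - 490*q)
1/(V(b, 680) + L(790, 557)) = 1/(351 + (-44590 - 490*790)) = 1/(351 + (-44590 - 387100)) = 1/(351 - 431690) = 1/(-431339) = -1/431339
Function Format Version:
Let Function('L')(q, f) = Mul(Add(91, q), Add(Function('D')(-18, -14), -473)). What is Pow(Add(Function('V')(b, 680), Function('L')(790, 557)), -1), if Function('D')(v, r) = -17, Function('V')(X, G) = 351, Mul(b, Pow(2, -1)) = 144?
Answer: Rational(-1, 431339) ≈ -2.3184e-6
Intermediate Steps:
b = 288 (b = Mul(2, 144) = 288)
Function('L')(q, f) = Add(-44590, Mul(-490, q)) (Function('L')(q, f) = Mul(Add(91, q), Add(-17, -473)) = Mul(Add(91, q), -490) = Add(-44590, Mul(-490, q)))
Pow(Add(Function('V')(b, 680), Function('L')(790, 557)), -1) = Pow(Add(351, Add(-44590, Mul(-490, 790))), -1) = Pow(Add(351, Add(-44590, -387100)), -1) = Pow(Add(351, -431690), -1) = Pow(-431339, -1) = Rational(-1, 431339)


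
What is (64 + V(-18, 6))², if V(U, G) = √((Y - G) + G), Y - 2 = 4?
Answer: (64 + √6)² ≈ 4415.5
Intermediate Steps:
Y = 6 (Y = 2 + 4 = 6)
V(U, G) = √6 (V(U, G) = √((6 - G) + G) = √6)
(64 + V(-18, 6))² = (64 + √6)²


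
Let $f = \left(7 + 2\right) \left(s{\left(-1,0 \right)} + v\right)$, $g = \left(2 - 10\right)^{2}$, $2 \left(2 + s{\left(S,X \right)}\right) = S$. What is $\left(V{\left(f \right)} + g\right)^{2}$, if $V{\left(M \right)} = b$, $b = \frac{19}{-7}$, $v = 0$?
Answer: $\frac{184041}{49} \approx 3755.9$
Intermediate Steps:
$s{\left(S,X \right)} = -2 + \frac{S}{2}$
$g = 64$ ($g = \left(-8\right)^{2} = 64$)
$f = - \frac{45}{2}$ ($f = \left(7 + 2\right) \left(\left(-2 + \frac{1}{2} \left(-1\right)\right) + 0\right) = 9 \left(\left(-2 - \frac{1}{2}\right) + 0\right) = 9 \left(- \frac{5}{2} + 0\right) = 9 \left(- \frac{5}{2}\right) = - \frac{45}{2} \approx -22.5$)
$b = - \frac{19}{7}$ ($b = 19 \left(- \frac{1}{7}\right) = - \frac{19}{7} \approx -2.7143$)
$V{\left(M \right)} = - \frac{19}{7}$
$\left(V{\left(f \right)} + g\right)^{2} = \left(- \frac{19}{7} + 64\right)^{2} = \left(\frac{429}{7}\right)^{2} = \frac{184041}{49}$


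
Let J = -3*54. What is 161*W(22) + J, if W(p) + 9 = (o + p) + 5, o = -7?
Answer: 1609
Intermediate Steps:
W(p) = -11 + p (W(p) = -9 + ((-7 + p) + 5) = -9 + (-2 + p) = -11 + p)
J = -162
161*W(22) + J = 161*(-11 + 22) - 162 = 161*11 - 162 = 1771 - 162 = 1609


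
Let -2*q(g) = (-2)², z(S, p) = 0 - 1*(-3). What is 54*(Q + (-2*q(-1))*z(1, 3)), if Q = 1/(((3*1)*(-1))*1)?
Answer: 630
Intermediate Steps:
z(S, p) = 3 (z(S, p) = 0 + 3 = 3)
q(g) = -2 (q(g) = -½*(-2)² = -½*4 = -2)
Q = -⅓ (Q = 1/((3*(-1))*1) = 1/(-3*1) = 1/(-3) = -⅓ ≈ -0.33333)
54*(Q + (-2*q(-1))*z(1, 3)) = 54*(-⅓ - 2*(-2)*3) = 54*(-⅓ + 4*3) = 54*(-⅓ + 12) = 54*(35/3) = 630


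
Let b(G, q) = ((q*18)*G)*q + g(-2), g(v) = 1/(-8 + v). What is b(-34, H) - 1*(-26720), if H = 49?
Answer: -14426921/10 ≈ -1.4427e+6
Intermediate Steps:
b(G, q) = -1/10 + 18*G*q**2 (b(G, q) = ((q*18)*G)*q + 1/(-8 - 2) = ((18*q)*G)*q + 1/(-10) = (18*G*q)*q - 1/10 = 18*G*q**2 - 1/10 = -1/10 + 18*G*q**2)
b(-34, H) - 1*(-26720) = (-1/10 + 18*(-34)*49**2) - 1*(-26720) = (-1/10 + 18*(-34)*2401) + 26720 = (-1/10 - 1469412) + 26720 = -14694121/10 + 26720 = -14426921/10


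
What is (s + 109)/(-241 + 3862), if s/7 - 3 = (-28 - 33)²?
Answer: 26177/3621 ≈ 7.2292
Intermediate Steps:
s = 26068 (s = 21 + 7*(-28 - 33)² = 21 + 7*(-61)² = 21 + 7*3721 = 21 + 26047 = 26068)
(s + 109)/(-241 + 3862) = (26068 + 109)/(-241 + 3862) = 26177/3621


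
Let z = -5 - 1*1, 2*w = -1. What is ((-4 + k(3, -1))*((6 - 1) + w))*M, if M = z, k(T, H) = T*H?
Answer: 189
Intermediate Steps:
w = -½ (w = (½)*(-1) = -½ ≈ -0.50000)
k(T, H) = H*T
z = -6 (z = -5 - 1 = -6)
M = -6
((-4 + k(3, -1))*((6 - 1) + w))*M = ((-4 - 1*3)*((6 - 1) - ½))*(-6) = ((-4 - 3)*(5 - ½))*(-6) = -7*9/2*(-6) = -63/2*(-6) = 189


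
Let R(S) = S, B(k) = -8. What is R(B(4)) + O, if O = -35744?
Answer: -35752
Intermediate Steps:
R(B(4)) + O = -8 - 35744 = -35752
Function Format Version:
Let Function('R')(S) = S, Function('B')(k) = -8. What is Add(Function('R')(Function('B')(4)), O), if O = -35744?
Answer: -35752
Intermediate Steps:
Add(Function('R')(Function('B')(4)), O) = Add(-8, -35744) = -35752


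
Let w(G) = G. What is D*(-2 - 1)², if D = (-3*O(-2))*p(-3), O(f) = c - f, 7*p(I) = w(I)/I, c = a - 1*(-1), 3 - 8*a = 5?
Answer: -297/28 ≈ -10.607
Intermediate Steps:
a = -¼ (a = 3/8 - ⅛*5 = 3/8 - 5/8 = -¼ ≈ -0.25000)
c = ¾ (c = -¼ - 1*(-1) = -¼ + 1 = ¾ ≈ 0.75000)
p(I) = ⅐ (p(I) = (I/I)/7 = (⅐)*1 = ⅐)
O(f) = ¾ - f
D = -33/28 (D = -3*(¾ - 1*(-2))*(⅐) = -3*(¾ + 2)*(⅐) = -3*11/4*(⅐) = -33/4*⅐ = -33/28 ≈ -1.1786)
D*(-2 - 1)² = -33*(-2 - 1)²/28 = -33/28*(-3)² = -33/28*9 = -297/28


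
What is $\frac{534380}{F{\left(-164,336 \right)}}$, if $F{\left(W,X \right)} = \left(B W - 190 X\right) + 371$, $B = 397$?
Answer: $- \frac{534380}{128577} \approx -4.1561$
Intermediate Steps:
$F{\left(W,X \right)} = 371 - 190 X + 397 W$ ($F{\left(W,X \right)} = \left(397 W - 190 X\right) + 371 = \left(- 190 X + 397 W\right) + 371 = 371 - 190 X + 397 W$)
$\frac{534380}{F{\left(-164,336 \right)}} = \frac{534380}{371 - 63840 + 397 \left(-164\right)} = \frac{534380}{371 - 63840 - 65108} = \frac{534380}{-128577} = 534380 \left(- \frac{1}{128577}\right) = - \frac{534380}{128577}$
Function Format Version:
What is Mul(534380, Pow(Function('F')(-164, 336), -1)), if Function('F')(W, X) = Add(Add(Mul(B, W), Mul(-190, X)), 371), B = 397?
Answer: Rational(-534380, 128577) ≈ -4.1561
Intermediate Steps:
Function('F')(W, X) = Add(371, Mul(-190, X), Mul(397, W)) (Function('F')(W, X) = Add(Add(Mul(397, W), Mul(-190, X)), 371) = Add(Add(Mul(-190, X), Mul(397, W)), 371) = Add(371, Mul(-190, X), Mul(397, W)))
Mul(534380, Pow(Function('F')(-164, 336), -1)) = Mul(534380, Pow(Add(371, Mul(-190, 336), Mul(397, -164)), -1)) = Mul(534380, Pow(Add(371, -63840, -65108), -1)) = Mul(534380, Pow(-128577, -1)) = Mul(534380, Rational(-1, 128577)) = Rational(-534380, 128577)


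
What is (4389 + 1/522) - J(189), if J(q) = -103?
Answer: 2344825/522 ≈ 4492.0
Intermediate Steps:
(4389 + 1/522) - J(189) = (4389 + 1/522) - 1*(-103) = (4389 + 1/522) + 103 = 2291059/522 + 103 = 2344825/522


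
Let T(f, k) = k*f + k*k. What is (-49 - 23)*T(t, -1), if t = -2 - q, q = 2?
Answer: -360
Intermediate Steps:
t = -4 (t = -2 - 1*2 = -2 - 2 = -4)
T(f, k) = k² + f*k (T(f, k) = f*k + k² = k² + f*k)
(-49 - 23)*T(t, -1) = (-49 - 23)*(-(-4 - 1)) = -(-72)*(-5) = -72*5 = -360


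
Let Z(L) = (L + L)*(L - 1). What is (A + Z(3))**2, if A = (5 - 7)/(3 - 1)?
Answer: 121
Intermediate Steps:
Z(L) = 2*L*(-1 + L) (Z(L) = (2*L)*(-1 + L) = 2*L*(-1 + L))
A = -1 (A = -2/2 = -2*1/2 = -1)
(A + Z(3))**2 = (-1 + 2*3*(-1 + 3))**2 = (-1 + 2*3*2)**2 = (-1 + 12)**2 = 11**2 = 121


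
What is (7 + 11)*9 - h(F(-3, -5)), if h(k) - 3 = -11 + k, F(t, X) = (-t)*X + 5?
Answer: 180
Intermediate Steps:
F(t, X) = 5 - X*t (F(t, X) = -X*t + 5 = 5 - X*t)
h(k) = -8 + k (h(k) = 3 + (-11 + k) = -8 + k)
(7 + 11)*9 - h(F(-3, -5)) = (7 + 11)*9 - (-8 + (5 - 1*(-5)*(-3))) = 18*9 - (-8 + (5 - 15)) = 162 - (-8 - 10) = 162 - 1*(-18) = 162 + 18 = 180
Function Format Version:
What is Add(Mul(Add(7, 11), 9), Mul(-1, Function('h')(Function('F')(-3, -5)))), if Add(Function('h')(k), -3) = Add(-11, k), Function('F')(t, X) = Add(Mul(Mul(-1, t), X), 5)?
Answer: 180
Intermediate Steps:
Function('F')(t, X) = Add(5, Mul(-1, X, t)) (Function('F')(t, X) = Add(Mul(-1, X, t), 5) = Add(5, Mul(-1, X, t)))
Function('h')(k) = Add(-8, k) (Function('h')(k) = Add(3, Add(-11, k)) = Add(-8, k))
Add(Mul(Add(7, 11), 9), Mul(-1, Function('h')(Function('F')(-3, -5)))) = Add(Mul(Add(7, 11), 9), Mul(-1, Add(-8, Add(5, Mul(-1, -5, -3))))) = Add(Mul(18, 9), Mul(-1, Add(-8, Add(5, -15)))) = Add(162, Mul(-1, Add(-8, -10))) = Add(162, Mul(-1, -18)) = Add(162, 18) = 180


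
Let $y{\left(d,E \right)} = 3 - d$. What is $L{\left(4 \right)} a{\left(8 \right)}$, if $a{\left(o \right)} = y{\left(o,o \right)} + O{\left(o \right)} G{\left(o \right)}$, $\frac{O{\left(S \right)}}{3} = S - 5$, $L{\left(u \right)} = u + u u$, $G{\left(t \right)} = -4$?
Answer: $-820$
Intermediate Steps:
$L{\left(u \right)} = u + u^{2}$
$O{\left(S \right)} = -15 + 3 S$ ($O{\left(S \right)} = 3 \left(S - 5\right) = 3 \left(-5 + S\right) = -15 + 3 S$)
$a{\left(o \right)} = 63 - 13 o$ ($a{\left(o \right)} = \left(3 - o\right) + \left(-15 + 3 o\right) \left(-4\right) = \left(3 - o\right) - \left(-60 + 12 o\right) = 63 - 13 o$)
$L{\left(4 \right)} a{\left(8 \right)} = 4 \left(1 + 4\right) \left(63 - 104\right) = 4 \cdot 5 \left(63 - 104\right) = 20 \left(-41\right) = -820$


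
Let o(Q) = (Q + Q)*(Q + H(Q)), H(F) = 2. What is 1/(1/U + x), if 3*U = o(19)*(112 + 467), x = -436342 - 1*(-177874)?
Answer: -154014/39807690551 ≈ -3.8689e-6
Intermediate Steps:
o(Q) = 2*Q*(2 + Q) (o(Q) = (Q + Q)*(Q + 2) = (2*Q)*(2 + Q) = 2*Q*(2 + Q))
x = -258468 (x = -436342 + 177874 = -258468)
U = 154014 (U = ((2*19*(2 + 19))*(112 + 467))/3 = ((2*19*21)*579)/3 = (798*579)/3 = (⅓)*462042 = 154014)
1/(1/U + x) = 1/(1/154014 - 258468) = 1/(-39807690551/154014) = -154014/39807690551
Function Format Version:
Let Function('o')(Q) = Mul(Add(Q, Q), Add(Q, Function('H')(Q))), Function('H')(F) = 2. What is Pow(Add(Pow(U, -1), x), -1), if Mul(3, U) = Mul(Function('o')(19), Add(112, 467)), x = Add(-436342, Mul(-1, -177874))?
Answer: Rational(-154014, 39807690551) ≈ -3.8689e-6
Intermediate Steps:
Function('o')(Q) = Mul(2, Q, Add(2, Q)) (Function('o')(Q) = Mul(Add(Q, Q), Add(Q, 2)) = Mul(Mul(2, Q), Add(2, Q)) = Mul(2, Q, Add(2, Q)))
x = -258468 (x = Add(-436342, 177874) = -258468)
U = 154014 (U = Mul(Rational(1, 3), Mul(Mul(2, 19, Add(2, 19)), Add(112, 467))) = Mul(Rational(1, 3), Mul(Mul(2, 19, 21), 579)) = Mul(Rational(1, 3), Mul(798, 579)) = Mul(Rational(1, 3), 462042) = 154014)
Pow(Add(Pow(U, -1), x), -1) = Pow(Add(Pow(154014, -1), -258468), -1) = Pow(Add(Rational(1, 154014), -258468), -1) = Pow(Rational(-39807690551, 154014), -1) = Rational(-154014, 39807690551)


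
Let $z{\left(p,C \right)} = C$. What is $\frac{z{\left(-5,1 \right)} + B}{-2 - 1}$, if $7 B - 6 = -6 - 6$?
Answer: $- \frac{1}{21} \approx -0.047619$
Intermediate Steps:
$B = - \frac{6}{7}$ ($B = \frac{6}{7} + \frac{-6 - 6}{7} = \frac{6}{7} + \frac{1}{7} \left(-12\right) = \frac{6}{7} - \frac{12}{7} = - \frac{6}{7} \approx -0.85714$)
$\frac{z{\left(-5,1 \right)} + B}{-2 - 1} = \frac{1 - \frac{6}{7}}{-2 - 1} = \frac{1}{-3} \cdot \frac{1}{7} = \left(- \frac{1}{3}\right) \frac{1}{7} = - \frac{1}{21}$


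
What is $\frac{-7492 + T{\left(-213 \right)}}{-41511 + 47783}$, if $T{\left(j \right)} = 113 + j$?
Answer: $- \frac{949}{784} \approx -1.2105$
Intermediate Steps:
$\frac{-7492 + T{\left(-213 \right)}}{-41511 + 47783} = \frac{-7492 + \left(113 - 213\right)}{-41511 + 47783} = \frac{-7492 - 100}{6272} = \left(-7592\right) \frac{1}{6272} = - \frac{949}{784}$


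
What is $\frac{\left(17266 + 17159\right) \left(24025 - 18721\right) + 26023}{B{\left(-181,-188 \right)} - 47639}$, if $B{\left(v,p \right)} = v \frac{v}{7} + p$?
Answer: $- \frac{1278313561}{302028} \approx -4232.4$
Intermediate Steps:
$B{\left(v,p \right)} = p + \frac{v^{2}}{7}$ ($B{\left(v,p \right)} = v v \frac{1}{7} + p = v \frac{v}{7} + p = \frac{v^{2}}{7} + p = p + \frac{v^{2}}{7}$)
$\frac{\left(17266 + 17159\right) \left(24025 - 18721\right) + 26023}{B{\left(-181,-188 \right)} - 47639} = \frac{\left(17266 + 17159\right) \left(24025 - 18721\right) + 26023}{\left(-188 + \frac{\left(-181\right)^{2}}{7}\right) - 47639} = \frac{34425 \cdot 5304 + 26023}{\left(-188 + \frac{1}{7} \cdot 32761\right) - 47639} = \frac{182590200 + 26023}{\left(-188 + \frac{32761}{7}\right) - 47639} = \frac{182616223}{\frac{31445}{7} - 47639} = \frac{182616223}{- \frac{302028}{7}} = 182616223 \left(- \frac{7}{302028}\right) = - \frac{1278313561}{302028}$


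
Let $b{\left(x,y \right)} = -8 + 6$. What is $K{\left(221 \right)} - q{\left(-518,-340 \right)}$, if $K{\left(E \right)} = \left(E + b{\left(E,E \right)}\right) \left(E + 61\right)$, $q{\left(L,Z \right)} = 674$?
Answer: $61084$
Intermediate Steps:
$b{\left(x,y \right)} = -2$
$K{\left(E \right)} = \left(-2 + E\right) \left(61 + E\right)$ ($K{\left(E \right)} = \left(E - 2\right) \left(E + 61\right) = \left(-2 + E\right) \left(61 + E\right)$)
$K{\left(221 \right)} - q{\left(-518,-340 \right)} = \left(-122 + 221^{2} + 59 \cdot 221\right) - 674 = \left(-122 + 48841 + 13039\right) - 674 = 61758 - 674 = 61084$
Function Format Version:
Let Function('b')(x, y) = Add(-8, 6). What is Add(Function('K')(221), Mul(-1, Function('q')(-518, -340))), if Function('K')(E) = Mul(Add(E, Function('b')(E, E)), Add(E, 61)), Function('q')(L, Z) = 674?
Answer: 61084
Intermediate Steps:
Function('b')(x, y) = -2
Function('K')(E) = Mul(Add(-2, E), Add(61, E)) (Function('K')(E) = Mul(Add(E, -2), Add(E, 61)) = Mul(Add(-2, E), Add(61, E)))
Add(Function('K')(221), Mul(-1, Function('q')(-518, -340))) = Add(Add(-122, Pow(221, 2), Mul(59, 221)), Mul(-1, 674)) = Add(Add(-122, 48841, 13039), -674) = Add(61758, -674) = 61084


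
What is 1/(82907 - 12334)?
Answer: 1/70573 ≈ 1.4170e-5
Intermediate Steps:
1/(82907 - 12334) = 1/70573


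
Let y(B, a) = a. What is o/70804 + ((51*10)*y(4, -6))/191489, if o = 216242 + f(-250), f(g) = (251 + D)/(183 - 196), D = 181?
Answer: 267702115013/88128216514 ≈ 3.0376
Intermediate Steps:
f(g) = -432/13 (f(g) = (251 + 181)/(183 - 196) = 432/(-13) = 432*(-1/13) = -432/13)
o = 2810714/13 (o = 216242 - 432/13 = 2810714/13 ≈ 2.1621e+5)
o/70804 + ((51*10)*y(4, -6))/191489 = (2810714/13)/70804 + ((51*10)*(-6))/191489 = (2810714/13)*(1/70804) + (510*(-6))*(1/191489) = 1405357/460226 - 3060*1/191489 = 1405357/460226 - 3060/191489 = 267702115013/88128216514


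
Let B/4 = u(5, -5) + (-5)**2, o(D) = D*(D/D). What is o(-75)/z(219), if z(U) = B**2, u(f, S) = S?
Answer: -3/256 ≈ -0.011719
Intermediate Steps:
o(D) = D (o(D) = D*1 = D)
B = 80 (B = 4*(-5 + (-5)**2) = 4*(-5 + 25) = 4*20 = 80)
z(U) = 6400 (z(U) = 80**2 = 6400)
o(-75)/z(219) = -75/6400 = -75*1/6400 = -3/256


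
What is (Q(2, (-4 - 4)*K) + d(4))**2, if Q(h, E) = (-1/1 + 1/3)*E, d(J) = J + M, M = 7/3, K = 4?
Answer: 6889/9 ≈ 765.44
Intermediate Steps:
M = 7/3 (M = 7*(1/3) = 7/3 ≈ 2.3333)
d(J) = 7/3 + J (d(J) = J + 7/3 = 7/3 + J)
Q(h, E) = -2*E/3 (Q(h, E) = (-1*1 + 1*(1/3))*E = (-1 + 1/3)*E = -2*E/3)
(Q(2, (-4 - 4)*K) + d(4))**2 = (-2*(-4 - 4)*4/3 + (7/3 + 4))**2 = (-(-16)*4/3 + 19/3)**2 = (-2/3*(-32) + 19/3)**2 = (64/3 + 19/3)**2 = (83/3)**2 = 6889/9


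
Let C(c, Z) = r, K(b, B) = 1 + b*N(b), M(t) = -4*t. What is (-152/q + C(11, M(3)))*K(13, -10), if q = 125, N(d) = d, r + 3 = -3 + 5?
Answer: -9418/25 ≈ -376.72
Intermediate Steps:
r = -1 (r = -3 + (-3 + 5) = -3 + 2 = -1)
K(b, B) = 1 + b² (K(b, B) = 1 + b*b = 1 + b²)
C(c, Z) = -1
(-152/q + C(11, M(3)))*K(13, -10) = (-152/125 - 1)*(1 + 13²) = (-152*1/125 - 1)*(1 + 169) = (-152/125 - 1)*170 = -277/125*170 = -9418/25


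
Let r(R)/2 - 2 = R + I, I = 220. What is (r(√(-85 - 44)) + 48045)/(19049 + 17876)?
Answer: 6927/5275 + 2*I*√129/36925 ≈ 1.3132 + 0.00061518*I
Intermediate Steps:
r(R) = 444 + 2*R (r(R) = 4 + 2*(R + 220) = 4 + 2*(220 + R) = 4 + (440 + 2*R) = 444 + 2*R)
(r(√(-85 - 44)) + 48045)/(19049 + 17876) = ((444 + 2*√(-85 - 44)) + 48045)/(19049 + 17876) = ((444 + 2*√(-129)) + 48045)/36925 = ((444 + 2*(I*√129)) + 48045)*(1/36925) = ((444 + 2*I*√129) + 48045)*(1/36925) = (48489 + 2*I*√129)*(1/36925) = 6927/5275 + 2*I*√129/36925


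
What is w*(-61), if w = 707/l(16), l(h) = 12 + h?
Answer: -6161/4 ≈ -1540.3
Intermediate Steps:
w = 101/4 (w = 707/(12 + 16) = 707/28 = 707*(1/28) = 101/4 ≈ 25.250)
w*(-61) = (101/4)*(-61) = -6161/4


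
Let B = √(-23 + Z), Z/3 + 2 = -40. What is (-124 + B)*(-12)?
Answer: 1488 - 12*I*√149 ≈ 1488.0 - 146.48*I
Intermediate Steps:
Z = -126 (Z = -6 + 3*(-40) = -6 - 120 = -126)
B = I*√149 (B = √(-23 - 126) = √(-149) = I*√149 ≈ 12.207*I)
(-124 + B)*(-12) = (-124 + I*√149)*(-12) = 1488 - 12*I*√149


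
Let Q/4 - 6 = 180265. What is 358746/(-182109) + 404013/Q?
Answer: -61703865749/43771962052 ≈ -1.4097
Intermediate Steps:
Q = 721084 (Q = 24 + 4*180265 = 24 + 721060 = 721084)
358746/(-182109) + 404013/Q = 358746/(-182109) + 404013/721084 = 358746*(-1/182109) + 404013*(1/721084) = -119582/60703 + 404013/721084 = -61703865749/43771962052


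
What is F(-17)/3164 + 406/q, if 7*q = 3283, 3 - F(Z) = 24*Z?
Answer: 211049/211988 ≈ 0.99557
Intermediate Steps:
F(Z) = 3 - 24*Z
q = 469 (q = (⅐)*3283 = 469)
F(-17)/3164 + 406/q = (3 - 24*(-17))/3164 + 406/469 = (3 + 408)*(1/3164) + 406*(1/469) = 411*(1/3164) + 58/67 = 411/3164 + 58/67 = 211049/211988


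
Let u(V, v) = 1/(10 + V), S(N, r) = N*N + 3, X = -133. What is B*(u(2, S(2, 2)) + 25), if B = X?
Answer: -40033/12 ≈ -3336.1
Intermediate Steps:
B = -133
S(N, r) = 3 + N**2 (S(N, r) = N**2 + 3 = 3 + N**2)
B*(u(2, S(2, 2)) + 25) = -133*(1/(10 + 2) + 25) = -133*(1/12 + 25) = -133*301/12 = -40033/12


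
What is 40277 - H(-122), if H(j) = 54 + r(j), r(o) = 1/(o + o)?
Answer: 9814413/244 ≈ 40223.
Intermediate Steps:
r(o) = 1/(2*o)
H(j) = 54 + 1/(2*j)
40277 - H(-122) = 40277 - (54 + (1/2)/(-122)) = 40277 - (54 + (1/2)*(-1/122)) = 40277 - (54 - 1/244) = 40277 - 1*13175/244 = 40277 - 13175/244 = 9814413/244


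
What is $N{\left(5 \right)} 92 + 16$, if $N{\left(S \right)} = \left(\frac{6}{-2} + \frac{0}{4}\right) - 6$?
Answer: $-812$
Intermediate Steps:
$N{\left(S \right)} = -9$ ($N{\left(S \right)} = \left(6 \left(- \frac{1}{2}\right) + 0 \cdot \frac{1}{4}\right) - 6 = \left(-3 + 0\right) - 6 = -3 - 6 = -9$)
$N{\left(5 \right)} 92 + 16 = \left(-9\right) 92 + 16 = -828 + 16 = -812$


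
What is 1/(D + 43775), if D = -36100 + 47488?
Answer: 1/55163 ≈ 1.8128e-5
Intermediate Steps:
D = 11388
1/(D + 43775) = 1/(11388 + 43775) = 1/55163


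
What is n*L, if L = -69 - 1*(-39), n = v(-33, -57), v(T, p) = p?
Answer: 1710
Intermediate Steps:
n = -57
L = -30 (L = -69 + 39 = -30)
n*L = -57*(-30) = 1710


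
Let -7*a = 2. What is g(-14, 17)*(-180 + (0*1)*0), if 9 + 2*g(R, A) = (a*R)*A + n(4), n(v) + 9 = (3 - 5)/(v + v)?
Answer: -8955/2 ≈ -4477.5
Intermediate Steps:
a = -2/7 (a = -⅐*2 = -2/7 ≈ -0.28571)
n(v) = -9 - 1/v (n(v) = -9 + (3 - 5)/(v + v) = -9 - 2*1/(2*v) = -9 - 1/v)
g(R, A) = -73/8 - A*R/7 (g(R, A) = -9/2 + ((-2*R/7)*A + (-9 - 1/4))/2 = -9/2 + (-2*A*R/7 + (-9 - 1*¼))/2 = -9/2 + (-2*A*R/7 + (-9 - ¼))/2 = -9/2 + (-2*A*R/7 - 37/4)/2 = -9/2 + (-37/4 - 2*A*R/7)/2 = -9/2 + (-37/8 - A*R/7) = -73/8 - A*R/7)
g(-14, 17)*(-180 + (0*1)*0) = (-73/8 - ⅐*17*(-14))*(-180 + (0*1)*0) = (-73/8 + 34)*(-180 + 0*0) = 199*(-180 + 0)/8 = (199/8)*(-180) = -8955/2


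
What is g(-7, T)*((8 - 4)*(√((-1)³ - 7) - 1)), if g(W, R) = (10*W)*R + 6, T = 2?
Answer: 536 - 1072*I*√2 ≈ 536.0 - 1516.0*I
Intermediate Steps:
g(W, R) = 6 + 10*R*W (g(W, R) = 10*R*W + 6 = 6 + 10*R*W)
g(-7, T)*((8 - 4)*(√((-1)³ - 7) - 1)) = (6 + 10*2*(-7))*((8 - 4)*(√((-1)³ - 7) - 1)) = (6 - 140)*(4*(√(-1 - 7) - 1)) = -536*(√(-8) - 1) = -536*(2*I*√2 - 1) = -536*(-1 + 2*I*√2) = -134*(-4 + 8*I*√2) = 536 - 1072*I*√2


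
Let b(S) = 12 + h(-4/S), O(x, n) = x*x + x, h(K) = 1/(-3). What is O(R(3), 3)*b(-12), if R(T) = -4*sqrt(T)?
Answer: 560 - 140*sqrt(3)/3 ≈ 479.17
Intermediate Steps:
h(K) = -1/3
O(x, n) = x + x**2 (O(x, n) = x**2 + x = x + x**2)
b(S) = 35/3 (b(S) = 12 - 1/3 = 35/3)
O(R(3), 3)*b(-12) = ((-4*sqrt(3))*(1 - 4*sqrt(3)))*(35/3) = -4*sqrt(3)*(1 - 4*sqrt(3))*(35/3) = -140*sqrt(3)*(1 - 4*sqrt(3))/3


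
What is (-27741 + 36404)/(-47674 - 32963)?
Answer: -8663/80637 ≈ -0.10743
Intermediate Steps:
(-27741 + 36404)/(-47674 - 32963) = 8663/(-80637) = 8663*(-1/80637) = -8663/80637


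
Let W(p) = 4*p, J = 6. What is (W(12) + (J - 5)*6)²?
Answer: 2916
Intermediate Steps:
(W(12) + (J - 5)*6)² = (4*12 + (6 - 5)*6)² = (48 + 1*6)² = (48 + 6)² = 54² = 2916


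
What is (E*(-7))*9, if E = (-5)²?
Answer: -1575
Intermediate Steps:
E = 25
(E*(-7))*9 = (25*(-7))*9 = -175*9 = -1575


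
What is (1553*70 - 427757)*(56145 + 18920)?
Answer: -23949263055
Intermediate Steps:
(1553*70 - 427757)*(56145 + 18920) = (108710 - 427757)*75065 = -319047*75065 = -23949263055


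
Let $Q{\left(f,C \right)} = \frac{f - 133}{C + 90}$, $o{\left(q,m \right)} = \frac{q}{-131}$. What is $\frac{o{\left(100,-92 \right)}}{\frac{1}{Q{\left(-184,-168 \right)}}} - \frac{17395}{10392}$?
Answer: $- \frac{84528085}{17697576} \approx -4.7763$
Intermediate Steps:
$o{\left(q,m \right)} = - \frac{q}{131}$ ($o{\left(q,m \right)} = q \left(- \frac{1}{131}\right) = - \frac{q}{131}$)
$Q{\left(f,C \right)} = \frac{-133 + f}{90 + C}$
$\frac{o{\left(100,-92 \right)}}{\frac{1}{Q{\left(-184,-168 \right)}}} - \frac{17395}{10392} = \frac{\left(- \frac{1}{131}\right) 100}{\frac{1}{\frac{1}{90 - 168} \left(-133 - 184\right)}} - \frac{17395}{10392} = - \frac{100}{131 \frac{1}{\frac{1}{-78} \left(-317\right)}} - \frac{17395}{10392} = - \frac{100}{131 \frac{1}{\left(- \frac{1}{78}\right) \left(-317\right)}} - \frac{17395}{10392} = - \frac{100}{131 \frac{1}{\frac{317}{78}}} - \frac{17395}{10392} = - \frac{100}{131 \cdot \frac{78}{317}} - \frac{17395}{10392} = \left(- \frac{100}{131}\right) \frac{317}{78} - \frac{17395}{10392} = - \frac{15850}{5109} - \frac{17395}{10392} = - \frac{84528085}{17697576}$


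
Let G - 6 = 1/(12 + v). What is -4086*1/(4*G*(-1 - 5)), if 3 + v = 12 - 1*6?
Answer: 10215/364 ≈ 28.063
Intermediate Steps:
v = 3 (v = -3 + (12 - 1*6) = -3 + (12 - 6) = -3 + 6 = 3)
G = 91/15 (G = 6 + 1/(12 + 3) = 6 + 1/15 = 91/15 ≈ 6.0667)
-4086*1/(4*G*(-1 - 5)) = -4086*15/(364*(-1 - 5)) = -4086/((4*(-6))*(91/15)) = -4086/((-24*91/15)) = -4086/(-728/5) = -4086*(-5/728) = 10215/364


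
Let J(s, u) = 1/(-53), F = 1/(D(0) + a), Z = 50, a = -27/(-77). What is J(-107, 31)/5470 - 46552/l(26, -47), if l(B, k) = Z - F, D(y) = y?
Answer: -364389039913/369055430 ≈ -987.36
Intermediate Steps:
a = 27/77 (a = -27*(-1/77) = 27/77 ≈ 0.35065)
F = 77/27 (F = 1/(0 + 27/77) = 1/(27/77) = 77/27 ≈ 2.8519)
l(B, k) = 1273/27 (l(B, k) = 50 - 1*77/27 = 50 - 77/27 = 1273/27)
J(s, u) = -1/53
J(-107, 31)/5470 - 46552/l(26, -47) = -1/53/5470 - 46552/1273/27 = -1/53*1/5470 - 46552*27/1273 = -1/289910 - 1256904/1273 = -364389039913/369055430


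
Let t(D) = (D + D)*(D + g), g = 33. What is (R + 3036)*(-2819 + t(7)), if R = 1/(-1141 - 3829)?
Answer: -34085868021/4970 ≈ -6.8583e+6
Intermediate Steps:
R = -1/4970 (R = 1/(-4970) = -1/4970 ≈ -0.00020121)
t(D) = 2*D*(33 + D) (t(D) = (D + D)*(D + 33) = (2*D)*(33 + D) = 2*D*(33 + D))
(R + 3036)*(-2819 + t(7)) = (-1/4970 + 3036)*(-2819 + 2*7*(33 + 7)) = 15088919*(-2819 + 2*7*40)/4970 = 15088919*(-2819 + 560)/4970 = (15088919/4970)*(-2259) = -34085868021/4970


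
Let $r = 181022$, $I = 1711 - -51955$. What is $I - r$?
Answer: $-127356$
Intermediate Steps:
$I = 53666$ ($I = 1711 + 51955 = 53666$)
$I - r = 53666 - 181022 = -127356$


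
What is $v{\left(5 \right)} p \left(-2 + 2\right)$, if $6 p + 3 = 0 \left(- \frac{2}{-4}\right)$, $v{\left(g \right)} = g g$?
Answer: $0$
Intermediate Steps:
$v{\left(g \right)} = g^{2}$
$p = - \frac{1}{2}$ ($p = - \frac{1}{2} + \frac{0 \left(- \frac{2}{-4}\right)}{6} = - \frac{1}{2} + \frac{0 \left(\left(-2\right) \left(- \frac{1}{4}\right)\right)}{6} = - \frac{1}{2} + \frac{0 \cdot \frac{1}{2}}{6} = - \frac{1}{2} + \frac{1}{6} \cdot 0 = - \frac{1}{2} + 0 = - \frac{1}{2} \approx -0.5$)
$v{\left(5 \right)} p \left(-2 + 2\right) = 5^{2} \left(- \frac{1}{2}\right) \left(-2 + 2\right) = 25 \left(- \frac{1}{2}\right) 0 = \left(- \frac{25}{2}\right) 0 = 0$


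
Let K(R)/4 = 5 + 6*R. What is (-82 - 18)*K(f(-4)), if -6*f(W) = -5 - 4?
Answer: -5600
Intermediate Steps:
f(W) = 3/2 (f(W) = -(-5 - 4)/6 = -⅙*(-9) = 3/2)
K(R) = 20 + 24*R (K(R) = 4*(5 + 6*R) = 20 + 24*R)
(-82 - 18)*K(f(-4)) = (-82 - 18)*(20 + 24*(3/2)) = -100*(20 + 36) = -100*56 = -5600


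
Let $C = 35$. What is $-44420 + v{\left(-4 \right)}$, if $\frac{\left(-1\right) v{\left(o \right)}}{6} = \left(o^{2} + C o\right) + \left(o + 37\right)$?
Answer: $-43874$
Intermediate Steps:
$v{\left(o \right)} = -222 - 216 o - 6 o^{2}$ ($v{\left(o \right)} = - 6 \left(\left(o^{2} + 35 o\right) + \left(o + 37\right)\right) = - 6 \left(\left(o^{2} + 35 o\right) + \left(37 + o\right)\right) = - 6 \left(37 + o^{2} + 36 o\right) = -222 - 216 o - 6 o^{2}$)
$-44420 + v{\left(-4 \right)} = -44420 - \left(-642 + 96\right) = -44420 - -546 = -44420 + 546 = -43874$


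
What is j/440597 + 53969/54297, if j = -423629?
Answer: 776795680/23923095309 ≈ 0.032471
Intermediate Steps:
j/440597 + 53969/54297 = -423629/440597 + 53969/54297 = 776795680/23923095309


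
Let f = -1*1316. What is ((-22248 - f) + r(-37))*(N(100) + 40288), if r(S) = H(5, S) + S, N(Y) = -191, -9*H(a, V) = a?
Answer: -7567346422/9 ≈ -8.4082e+8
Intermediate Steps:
f = -1316
H(a, V) = -a/9
r(S) = -5/9 + S (r(S) = -⅑*5 + S = -5/9 + S)
((-22248 - f) + r(-37))*(N(100) + 40288) = ((-22248 - 1*(-1316)) + (-5/9 - 37))*(-191 + 40288) = ((-22248 + 1316) - 338/9)*40097 = (-20932 - 338/9)*40097 = -188726/9*40097 = -7567346422/9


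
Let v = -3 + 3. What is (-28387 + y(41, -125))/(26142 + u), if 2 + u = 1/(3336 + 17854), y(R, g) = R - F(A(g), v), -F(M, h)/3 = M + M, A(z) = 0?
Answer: -600651740/553906601 ≈ -1.0844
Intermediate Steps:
v = 0
F(M, h) = -6*M (F(M, h) = -3*(M + M) = -6*M)
y(R, g) = R (y(R, g) = R - (-6)*0 = R - 1*0 = R + 0 = R)
u = -42379/21190 (u = -2 + 1/(3336 + 17854) = -2 + 1/21190 = -42379/21190 ≈ -2.0000)
(-28387 + y(41, -125))/(26142 + u) = (-28387 + 41)/(26142 - 42379/21190) = -28346/553906601/21190 = -28346*21190/553906601 = -600651740/553906601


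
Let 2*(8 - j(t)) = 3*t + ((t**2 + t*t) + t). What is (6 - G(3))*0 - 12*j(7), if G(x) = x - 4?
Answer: 660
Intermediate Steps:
G(x) = -4 + x
j(t) = 8 - t**2 - 2*t (j(t) = 8 - (3*t + ((t**2 + t*t) + t))/2 = 8 - (3*t + ((t**2 + t**2) + t))/2 = 8 - (3*t + (2*t**2 + t))/2 = 8 - (3*t + (t + 2*t**2))/2 = 8 - (2*t**2 + 4*t)/2 = 8 + (-t**2 - 2*t) = 8 - t**2 - 2*t)
(6 - G(3))*0 - 12*j(7) = (6 - (-4 + 3))*0 - 12*(8 - 1*7**2 - 2*7) = (6 - 1*(-1))*0 - 12*(8 - 1*49 - 14) = (6 + 1)*0 - 12*(8 - 49 - 14) = 7*0 - 12*(-55) = 0 + 660 = 660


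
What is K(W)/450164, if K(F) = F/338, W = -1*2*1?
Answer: -1/76077716 ≈ -1.3144e-8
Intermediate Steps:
W = -2 (W = -2*1 = -2)
K(F) = F/338 (K(F) = F*(1/338) = F/338)
K(W)/450164 = ((1/338)*(-2))/450164 = -1/169*1/450164 = -1/76077716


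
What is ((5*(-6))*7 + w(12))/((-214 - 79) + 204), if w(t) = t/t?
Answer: 209/89 ≈ 2.3483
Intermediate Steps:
w(t) = 1
((5*(-6))*7 + w(12))/((-214 - 79) + 204) = ((5*(-6))*7 + 1)/((-214 - 79) + 204) = (-30*7 + 1)/(-293 + 204) = (-210 + 1)/(-89) = -209*(-1/89) = 209/89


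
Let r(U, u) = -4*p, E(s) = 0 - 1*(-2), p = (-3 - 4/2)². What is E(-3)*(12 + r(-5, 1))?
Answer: -176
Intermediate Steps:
p = 25 (p = (-3 - 4*½)² = (-3 - 2)² = (-5)² = 25)
E(s) = 2 (E(s) = 0 + 2 = 2)
r(U, u) = -100 (r(U, u) = -4*25 = -100)
E(-3)*(12 + r(-5, 1)) = 2*(12 - 100) = 2*(-88) = -176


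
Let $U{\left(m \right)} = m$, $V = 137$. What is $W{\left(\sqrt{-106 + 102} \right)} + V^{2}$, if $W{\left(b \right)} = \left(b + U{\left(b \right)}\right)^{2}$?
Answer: $18753$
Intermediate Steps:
$W{\left(b \right)} = 4 b^{2}$ ($W{\left(b \right)} = \left(b + b\right)^{2} = \left(2 b\right)^{2} = 4 b^{2}$)
$W{\left(\sqrt{-106 + 102} \right)} + V^{2} = 4 \left(\sqrt{-106 + 102}\right)^{2} + 137^{2} = 4 \left(\sqrt{-4}\right)^{2} + 18769 = 4 \left(2 i\right)^{2} + 18769 = 4 \left(-4\right) + 18769 = -16 + 18769 = 18753$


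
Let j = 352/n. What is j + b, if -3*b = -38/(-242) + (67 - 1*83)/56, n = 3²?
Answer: 298471/7623 ≈ 39.154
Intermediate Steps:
n = 9
b = 109/2541 (b = -(-38/(-242) + (67 - 1*83)/56)/3 = -(-38*(-1/242) + (67 - 83)*(1/56))/3 = -(19/121 - 16*1/56)/3 = -(19/121 - 2/7)/3 = -⅓*(-109/847) = 109/2541 ≈ 0.042897)
j = 352/9 ≈ 39.111
j + b = 352/9 + 109/2541 = 298471/7623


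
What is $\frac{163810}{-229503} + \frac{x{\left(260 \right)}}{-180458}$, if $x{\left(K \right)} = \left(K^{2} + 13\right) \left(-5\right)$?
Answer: $\frac{48026106715}{41415652374} \approx 1.1596$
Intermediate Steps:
$x{\left(K \right)} = -65 - 5 K^{2}$ ($x{\left(K \right)} = \left(13 + K^{2}\right) \left(-5\right) = -65 - 5 K^{2}$)
$\frac{163810}{-229503} + \frac{x{\left(260 \right)}}{-180458} = \frac{163810}{-229503} + \frac{-65 - 5 \cdot 260^{2}}{-180458} = 163810 \left(- \frac{1}{229503}\right) + \left(-65 - 338000\right) \left(- \frac{1}{180458}\right) = - \frac{163810}{229503} + \left(-65 - 338000\right) \left(- \frac{1}{180458}\right) = - \frac{163810}{229503} - - \frac{338065}{180458} = - \frac{163810}{229503} + \frac{338065}{180458} = \frac{48026106715}{41415652374}$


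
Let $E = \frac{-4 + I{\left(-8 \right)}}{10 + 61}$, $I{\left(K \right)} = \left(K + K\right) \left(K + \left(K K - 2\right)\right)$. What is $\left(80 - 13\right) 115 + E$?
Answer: $\frac{546187}{71} \approx 7692.8$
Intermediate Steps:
$I{\left(K \right)} = 2 K \left(-2 + K + K^{2}\right)$ ($I{\left(K \right)} = 2 K \left(K + \left(K^{2} - 2\right)\right) = 2 K \left(K + \left(-2 + K^{2}\right)\right) = 2 K \left(-2 + K + K^{2}\right)$)
$E = - \frac{868}{71}$ ($E = \frac{-4 + 2 \left(-8\right) \left(-2 - 8 + \left(-8\right)^{2}\right)}{10 + 61} = \frac{-4 + 2 \left(-8\right) \left(-2 - 8 + 64\right)}{71} = \left(-4 + 2 \left(-8\right) 54\right) \frac{1}{71} = \left(-4 - 864\right) \frac{1}{71} = \left(-868\right) \frac{1}{71} = - \frac{868}{71} \approx -12.225$)
$\left(80 - 13\right) 115 + E = \left(80 - 13\right) 115 - \frac{868}{71} = 67 \cdot 115 - \frac{868}{71} = 7705 - \frac{868}{71} = \frac{546187}{71}$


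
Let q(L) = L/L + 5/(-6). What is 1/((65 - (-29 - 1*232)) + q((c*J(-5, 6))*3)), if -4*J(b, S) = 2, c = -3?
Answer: 6/1957 ≈ 0.0030659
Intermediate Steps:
J(b, S) = -½ (J(b, S) = -¼*2 = -½)
q(L) = ⅙ (q(L) = 1 + 5*(-⅙) = 1 - ⅚ = ⅙)
1/((65 - (-29 - 1*232)) + q((c*J(-5, 6))*3)) = 1/((65 - (-29 - 1*232)) + ⅙) = 1/((65 - (-29 - 232)) + ⅙) = 1/((65 - 1*(-261)) + ⅙) = 1/((65 + 261) + ⅙) = 1/(326 + ⅙) = 1/(1957/6) = 6/1957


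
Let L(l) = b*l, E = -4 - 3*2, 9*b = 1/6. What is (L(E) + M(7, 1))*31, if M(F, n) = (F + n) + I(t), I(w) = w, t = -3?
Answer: 4030/27 ≈ 149.26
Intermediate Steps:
b = 1/54 (b = (⅑)/6 = (⅑)*(⅙) = 1/54 ≈ 0.018519)
E = -10 (E = -4 - 6 = -10)
L(l) = l/54
M(F, n) = -3 + F + n (M(F, n) = (F + n) - 3 = -3 + F + n)
(L(E) + M(7, 1))*31 = ((1/54)*(-10) + (-3 + 7 + 1))*31 = (-5/27 + 5)*31 = (130/27)*31 = 4030/27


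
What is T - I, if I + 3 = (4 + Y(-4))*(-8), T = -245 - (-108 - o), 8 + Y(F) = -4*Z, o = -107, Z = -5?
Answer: -113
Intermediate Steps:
Y(F) = 12 (Y(F) = -8 - 4*(-5) = -8 + 20 = 12)
T = -244 (T = -245 - (-108 - 1*(-107)) = -245 - (-108 + 107) = -245 - 1*(-1) = -245 + 1 = -244)
I = -131 (I = -3 + (4 + 12)*(-8) = -3 + 16*(-8) = -3 - 128 = -131)
T - I = -244 - 1*(-131) = -244 + 131 = -113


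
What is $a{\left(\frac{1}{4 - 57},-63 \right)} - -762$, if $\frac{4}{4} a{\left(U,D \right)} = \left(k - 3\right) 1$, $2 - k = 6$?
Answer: $755$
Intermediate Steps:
$k = -4$ ($k = 2 - 6 = -4$)
$a{\left(U,D \right)} = -7$ ($a{\left(U,D \right)} = \left(-4 - 3\right) 1 = \left(-7\right) 1 = -7$)
$a{\left(\frac{1}{4 - 57},-63 \right)} - -762 = -7 - -762 = -7 + 762 = 755$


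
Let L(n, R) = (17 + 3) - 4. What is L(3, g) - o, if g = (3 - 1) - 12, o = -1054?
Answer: 1070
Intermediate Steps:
g = -10 (g = 2 - 12 = -10)
L(n, R) = 16 (L(n, R) = 20 - 4 = 16)
L(3, g) - o = 16 - 1*(-1054) = 16 + 1054 = 1070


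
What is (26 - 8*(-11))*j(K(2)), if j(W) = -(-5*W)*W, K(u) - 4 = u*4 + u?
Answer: 111720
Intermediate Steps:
K(u) = 4 + 5*u (K(u) = 4 + (u*4 + u) = 4 + (4*u + u) = 4 + 5*u)
j(W) = 5*W² (j(W) = -(-5)*W² = 5*W²)
(26 - 8*(-11))*j(K(2)) = (26 - 8*(-11))*(5*(4 + 5*2)²) = (26 + 88)*(5*(4 + 10)²) = 114*(5*14²) = 114*(5*196) = 114*980 = 111720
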